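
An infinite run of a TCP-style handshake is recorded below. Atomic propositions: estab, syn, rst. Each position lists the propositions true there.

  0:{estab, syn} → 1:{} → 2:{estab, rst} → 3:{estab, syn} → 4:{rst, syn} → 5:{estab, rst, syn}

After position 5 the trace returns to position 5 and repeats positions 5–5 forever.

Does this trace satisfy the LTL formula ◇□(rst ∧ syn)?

Satisfied

□(rst ∧ syn) holds at position 4, which is reachable from 0, so ◇□(rst ∧ syn) holds.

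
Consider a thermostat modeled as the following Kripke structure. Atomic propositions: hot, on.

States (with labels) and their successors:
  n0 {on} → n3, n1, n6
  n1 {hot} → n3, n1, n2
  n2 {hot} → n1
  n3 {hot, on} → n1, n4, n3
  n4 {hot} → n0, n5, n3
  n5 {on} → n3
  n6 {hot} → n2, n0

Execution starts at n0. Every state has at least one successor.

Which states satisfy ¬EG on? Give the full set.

{n1, n2, n4, n6}

States satisfying on: {n0, n3, n5}.
States satisfying EG on: {n0, n3, n5}.
States satisfying ¬EG on: {n1, n2, n4, n6}.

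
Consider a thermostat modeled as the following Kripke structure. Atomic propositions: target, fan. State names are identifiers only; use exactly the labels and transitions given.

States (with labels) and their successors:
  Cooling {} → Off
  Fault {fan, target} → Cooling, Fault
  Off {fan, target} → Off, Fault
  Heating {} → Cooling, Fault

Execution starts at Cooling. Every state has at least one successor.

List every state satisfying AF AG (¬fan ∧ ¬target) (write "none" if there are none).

none

States satisfying AG (¬fan ∧ ¬target): ∅.
States satisfying AF AG (¬fan ∧ ¬target): ∅.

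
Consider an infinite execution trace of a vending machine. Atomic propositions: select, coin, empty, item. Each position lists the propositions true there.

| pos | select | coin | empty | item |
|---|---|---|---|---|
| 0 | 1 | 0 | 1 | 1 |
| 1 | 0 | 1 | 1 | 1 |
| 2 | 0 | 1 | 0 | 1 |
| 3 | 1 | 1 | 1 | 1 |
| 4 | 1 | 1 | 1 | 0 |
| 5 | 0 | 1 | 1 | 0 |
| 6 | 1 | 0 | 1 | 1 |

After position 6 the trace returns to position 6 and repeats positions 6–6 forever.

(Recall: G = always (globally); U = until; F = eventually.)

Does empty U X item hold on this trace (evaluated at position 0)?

Satisfied

Walking from position 0: X item first holds at position 0, and empty holds at every earlier position along the way, so empty U X item holds.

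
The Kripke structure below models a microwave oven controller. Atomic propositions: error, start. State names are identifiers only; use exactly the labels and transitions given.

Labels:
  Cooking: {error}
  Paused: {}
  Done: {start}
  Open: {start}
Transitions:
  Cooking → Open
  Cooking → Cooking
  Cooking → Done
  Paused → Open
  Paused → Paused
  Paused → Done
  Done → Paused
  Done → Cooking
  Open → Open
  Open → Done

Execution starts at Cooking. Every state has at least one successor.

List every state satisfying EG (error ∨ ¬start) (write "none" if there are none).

{Cooking, Paused}

States satisfying error ∨ ¬start: {Cooking, Paused}.
States satisfying EG (error ∨ ¬start): {Cooking, Paused}.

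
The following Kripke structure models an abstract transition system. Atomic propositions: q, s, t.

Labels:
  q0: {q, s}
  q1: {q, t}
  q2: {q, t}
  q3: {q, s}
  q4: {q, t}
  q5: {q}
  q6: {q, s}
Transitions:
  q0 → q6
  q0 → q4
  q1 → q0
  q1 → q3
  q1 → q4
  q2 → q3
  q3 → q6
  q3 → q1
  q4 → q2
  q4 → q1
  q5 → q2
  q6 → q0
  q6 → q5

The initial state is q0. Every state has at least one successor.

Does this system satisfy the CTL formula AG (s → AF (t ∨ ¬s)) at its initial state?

No

States satisfying s → AF (t ∨ ¬s): {q1, q2, q4, q5}.
States satisfying AG (s → AF (t ∨ ¬s)): ∅.
q0 is reachable from q0 and violates s → AF (t ∨ ¬s), so AG fails at q0.
q0 ∉ Sat(AG (s → AF (t ∨ ¬s))).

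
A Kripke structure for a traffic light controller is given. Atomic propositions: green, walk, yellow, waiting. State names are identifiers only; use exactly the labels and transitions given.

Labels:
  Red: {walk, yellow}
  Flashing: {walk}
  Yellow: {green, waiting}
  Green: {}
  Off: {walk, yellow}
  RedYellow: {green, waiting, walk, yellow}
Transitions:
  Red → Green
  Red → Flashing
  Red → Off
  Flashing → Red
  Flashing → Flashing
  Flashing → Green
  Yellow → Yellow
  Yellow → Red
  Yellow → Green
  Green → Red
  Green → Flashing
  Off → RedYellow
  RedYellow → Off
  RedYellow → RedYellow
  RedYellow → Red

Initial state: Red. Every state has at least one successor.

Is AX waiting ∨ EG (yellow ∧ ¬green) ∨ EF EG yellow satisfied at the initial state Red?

States satisfying waiting: {Yellow, RedYellow}.
States satisfying AX waiting: {Off}.
States satisfying yellow ∧ ¬green: {Red, Off}.
States satisfying EG (yellow ∧ ¬green): ∅.
States satisfying AX waiting ∨ EG (yellow ∧ ¬green): {Off}.
States satisfying EG yellow: {Red, Off, RedYellow}.
States satisfying EF EG yellow: {Red, Flashing, Yellow, Green, Off, RedYellow}.
States satisfying AX waiting ∨ EG (yellow ∧ ¬green) ∨ EF EG yellow: {Red, Flashing, Yellow, Green, Off, RedYellow}.
Red ∈ Sat(AX waiting ∨ EG (yellow ∧ ¬green) ∨ EF EG yellow).

Yes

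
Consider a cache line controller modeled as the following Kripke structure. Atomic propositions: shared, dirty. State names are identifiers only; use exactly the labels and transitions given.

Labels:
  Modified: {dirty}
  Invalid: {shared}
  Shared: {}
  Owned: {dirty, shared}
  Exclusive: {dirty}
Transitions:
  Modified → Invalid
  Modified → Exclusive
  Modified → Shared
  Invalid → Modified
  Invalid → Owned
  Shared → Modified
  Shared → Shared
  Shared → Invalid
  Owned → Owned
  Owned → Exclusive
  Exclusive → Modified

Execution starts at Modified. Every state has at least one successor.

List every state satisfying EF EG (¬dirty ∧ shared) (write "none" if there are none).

States satisfying EG (¬dirty ∧ shared): ∅.
States satisfying EF EG (¬dirty ∧ shared): ∅.

none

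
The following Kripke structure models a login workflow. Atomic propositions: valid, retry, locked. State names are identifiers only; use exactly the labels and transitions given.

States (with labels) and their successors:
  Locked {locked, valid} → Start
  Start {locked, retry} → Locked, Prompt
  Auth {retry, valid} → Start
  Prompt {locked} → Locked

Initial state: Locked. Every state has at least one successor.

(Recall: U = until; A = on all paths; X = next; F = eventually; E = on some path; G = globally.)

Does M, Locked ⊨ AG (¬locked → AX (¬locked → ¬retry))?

States satisfying ¬locked → AX (¬locked → ¬retry): {Locked, Start, Auth, Prompt}.
States satisfying AG (¬locked → AX (¬locked → ¬retry)): {Locked, Start, Auth, Prompt}.
Every state reachable from Locked satisfies ¬locked → AX (¬locked → ¬retry).
Locked ∈ Sat(AG (¬locked → AX (¬locked → ¬retry))).

Yes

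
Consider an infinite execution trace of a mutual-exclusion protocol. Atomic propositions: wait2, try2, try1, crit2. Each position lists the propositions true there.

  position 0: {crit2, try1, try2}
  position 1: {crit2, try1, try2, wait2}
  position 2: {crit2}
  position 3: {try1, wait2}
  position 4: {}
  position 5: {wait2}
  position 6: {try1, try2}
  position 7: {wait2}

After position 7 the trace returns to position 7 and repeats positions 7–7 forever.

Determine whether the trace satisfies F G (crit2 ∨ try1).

G (crit2 ∨ try1) is false at every position 0..7, so it never becomes true and F G (crit2 ∨ try1) fails.

Does not hold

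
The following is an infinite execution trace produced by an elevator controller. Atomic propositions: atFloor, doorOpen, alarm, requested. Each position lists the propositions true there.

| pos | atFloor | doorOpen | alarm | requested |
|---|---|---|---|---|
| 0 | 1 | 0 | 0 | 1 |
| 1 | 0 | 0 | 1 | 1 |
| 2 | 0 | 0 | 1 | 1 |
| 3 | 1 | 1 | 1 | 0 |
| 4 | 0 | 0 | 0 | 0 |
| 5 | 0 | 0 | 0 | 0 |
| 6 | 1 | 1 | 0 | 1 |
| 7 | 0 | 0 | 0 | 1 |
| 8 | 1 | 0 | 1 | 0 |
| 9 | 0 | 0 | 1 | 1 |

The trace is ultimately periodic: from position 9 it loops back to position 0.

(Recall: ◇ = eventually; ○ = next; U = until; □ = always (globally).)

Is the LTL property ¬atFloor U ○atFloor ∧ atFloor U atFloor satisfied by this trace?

Violated

Walking from position 0: at position 0, ○atFloor has not yet held and ¬atFloor fails, so ¬atFloor U ○atFloor is false.
Walking from position 0: atFloor first holds at position 0, and atFloor holds at every earlier position along the way, so atFloor U atFloor holds.
At position 0: ¬atFloor U ○atFloor is false; atFloor U atFloor is true; so ¬atFloor U ○atFloor ∧ atFloor U atFloor is false.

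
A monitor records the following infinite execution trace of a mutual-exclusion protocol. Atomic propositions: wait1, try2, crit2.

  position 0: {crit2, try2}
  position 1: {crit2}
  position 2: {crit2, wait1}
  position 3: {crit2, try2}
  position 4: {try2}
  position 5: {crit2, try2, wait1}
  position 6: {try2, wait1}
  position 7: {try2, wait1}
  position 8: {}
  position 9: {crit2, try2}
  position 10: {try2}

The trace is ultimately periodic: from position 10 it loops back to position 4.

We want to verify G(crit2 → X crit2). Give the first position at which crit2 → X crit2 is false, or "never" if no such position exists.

3

Check crit2 → X crit2 at each position in order: 0 ✓, 1 ✓, 2 ✓.
At position 3 the labels are {crit2, try2} and the next position 4 has {try2}, so crit2 → X crit2 is false there. This is the first violation.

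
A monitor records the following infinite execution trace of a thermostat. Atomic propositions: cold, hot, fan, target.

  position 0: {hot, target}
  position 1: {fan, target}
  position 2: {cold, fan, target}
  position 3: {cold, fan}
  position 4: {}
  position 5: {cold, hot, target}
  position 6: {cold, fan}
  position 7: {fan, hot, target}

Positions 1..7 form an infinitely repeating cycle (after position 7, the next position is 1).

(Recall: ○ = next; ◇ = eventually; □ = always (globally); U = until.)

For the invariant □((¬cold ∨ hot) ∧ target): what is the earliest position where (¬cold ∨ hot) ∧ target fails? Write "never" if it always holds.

Check (¬cold ∨ hot) ∧ target at each position in order: 0 ✓, 1 ✓.
At position 2 the labels are {cold, fan, target}, so (¬cold ∨ hot) ∧ target is false there. This is the first violation.

2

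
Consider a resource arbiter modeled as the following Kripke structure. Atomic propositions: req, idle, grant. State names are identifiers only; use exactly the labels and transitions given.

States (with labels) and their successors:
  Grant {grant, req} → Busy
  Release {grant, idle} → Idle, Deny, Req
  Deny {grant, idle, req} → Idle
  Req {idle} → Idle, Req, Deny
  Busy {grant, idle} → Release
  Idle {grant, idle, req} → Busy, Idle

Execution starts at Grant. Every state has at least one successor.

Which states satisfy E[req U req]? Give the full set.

{Grant, Deny, Idle}

States satisfying req: {Grant, Deny, Idle}.
States satisfying E[req U req]: {Grant, Deny, Idle}.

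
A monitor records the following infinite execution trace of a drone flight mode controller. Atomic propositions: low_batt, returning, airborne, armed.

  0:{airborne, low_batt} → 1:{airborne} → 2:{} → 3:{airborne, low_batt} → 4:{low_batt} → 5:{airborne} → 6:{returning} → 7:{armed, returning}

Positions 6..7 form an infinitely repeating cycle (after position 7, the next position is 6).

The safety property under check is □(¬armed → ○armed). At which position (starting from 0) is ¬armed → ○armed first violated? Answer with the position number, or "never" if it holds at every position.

At position 0 the labels are {airborne, low_batt} and the next position 1 has {airborne}, so ¬armed → ○armed is false there. This is the first violation.

0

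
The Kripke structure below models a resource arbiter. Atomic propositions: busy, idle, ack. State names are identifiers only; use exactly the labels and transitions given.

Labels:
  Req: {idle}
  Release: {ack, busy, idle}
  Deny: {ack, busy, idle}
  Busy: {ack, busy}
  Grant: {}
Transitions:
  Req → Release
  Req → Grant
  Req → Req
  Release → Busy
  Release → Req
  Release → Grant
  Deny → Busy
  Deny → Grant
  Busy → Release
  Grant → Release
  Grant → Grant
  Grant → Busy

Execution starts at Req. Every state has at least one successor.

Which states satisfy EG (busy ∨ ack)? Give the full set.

{Release, Deny, Busy}

States satisfying busy ∨ ack: {Release, Deny, Busy}.
States satisfying EG (busy ∨ ack): {Release, Deny, Busy}.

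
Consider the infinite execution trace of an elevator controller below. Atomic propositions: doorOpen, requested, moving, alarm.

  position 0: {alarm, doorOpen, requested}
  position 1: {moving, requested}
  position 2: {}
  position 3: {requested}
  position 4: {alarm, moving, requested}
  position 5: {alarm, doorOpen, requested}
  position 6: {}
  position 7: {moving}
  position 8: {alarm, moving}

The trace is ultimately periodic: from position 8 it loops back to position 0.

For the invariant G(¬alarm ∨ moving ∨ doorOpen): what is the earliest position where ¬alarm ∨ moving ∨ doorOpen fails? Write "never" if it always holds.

never

¬alarm ∨ moving ∨ doorOpen holds at every position 0..8, and those are all the positions the trace ever visits, so the invariant G(¬alarm ∨ moving ∨ doorOpen) is never violated.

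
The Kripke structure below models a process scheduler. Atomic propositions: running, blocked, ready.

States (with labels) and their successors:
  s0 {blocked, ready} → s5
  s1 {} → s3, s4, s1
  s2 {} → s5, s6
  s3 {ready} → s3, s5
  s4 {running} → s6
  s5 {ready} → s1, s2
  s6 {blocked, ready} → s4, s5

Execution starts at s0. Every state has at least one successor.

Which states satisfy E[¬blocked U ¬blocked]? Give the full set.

States satisfying ¬blocked: {s1, s2, s3, s4, s5}.
States satisfying E[¬blocked U ¬blocked]: {s1, s2, s3, s4, s5}.

{s1, s2, s3, s4, s5}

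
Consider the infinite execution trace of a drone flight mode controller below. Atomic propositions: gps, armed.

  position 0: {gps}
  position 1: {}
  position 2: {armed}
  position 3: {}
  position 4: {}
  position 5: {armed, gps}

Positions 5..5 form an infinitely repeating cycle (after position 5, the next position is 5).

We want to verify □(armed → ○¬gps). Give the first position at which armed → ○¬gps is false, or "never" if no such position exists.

5

Check armed → ○¬gps at each position in order: 0 ✓, 1 ✓, 2 ✓, 3 ✓, 4 ✓.
At position 5 the labels are {armed, gps} and the next position 5 has {armed, gps}, so armed → ○¬gps is false there. This is the first violation.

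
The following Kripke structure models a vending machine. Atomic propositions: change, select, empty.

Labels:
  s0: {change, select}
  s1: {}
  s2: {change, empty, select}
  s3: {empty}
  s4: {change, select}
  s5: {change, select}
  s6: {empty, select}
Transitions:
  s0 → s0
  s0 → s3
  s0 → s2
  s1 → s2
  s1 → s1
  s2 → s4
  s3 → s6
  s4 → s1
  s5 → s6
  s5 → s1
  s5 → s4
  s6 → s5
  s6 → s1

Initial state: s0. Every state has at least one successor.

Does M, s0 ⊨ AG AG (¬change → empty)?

Does not hold

States satisfying AG (¬change → empty): ∅.
States satisfying AG AG (¬change → empty): ∅.
s0 is reachable from s0 and violates AG (¬change → empty), so AG fails at s0.
s0 ∉ Sat(AG AG (¬change → empty)).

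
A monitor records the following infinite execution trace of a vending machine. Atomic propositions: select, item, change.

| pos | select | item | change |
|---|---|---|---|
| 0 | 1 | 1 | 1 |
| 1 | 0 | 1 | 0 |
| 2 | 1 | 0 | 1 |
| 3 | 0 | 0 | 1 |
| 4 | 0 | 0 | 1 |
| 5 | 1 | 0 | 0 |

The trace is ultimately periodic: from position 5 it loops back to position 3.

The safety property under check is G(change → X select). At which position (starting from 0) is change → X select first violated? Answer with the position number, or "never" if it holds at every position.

0

At position 0 the labels are {change, item, select} and the next position 1 has {item}, so change → X select is false there. This is the first violation.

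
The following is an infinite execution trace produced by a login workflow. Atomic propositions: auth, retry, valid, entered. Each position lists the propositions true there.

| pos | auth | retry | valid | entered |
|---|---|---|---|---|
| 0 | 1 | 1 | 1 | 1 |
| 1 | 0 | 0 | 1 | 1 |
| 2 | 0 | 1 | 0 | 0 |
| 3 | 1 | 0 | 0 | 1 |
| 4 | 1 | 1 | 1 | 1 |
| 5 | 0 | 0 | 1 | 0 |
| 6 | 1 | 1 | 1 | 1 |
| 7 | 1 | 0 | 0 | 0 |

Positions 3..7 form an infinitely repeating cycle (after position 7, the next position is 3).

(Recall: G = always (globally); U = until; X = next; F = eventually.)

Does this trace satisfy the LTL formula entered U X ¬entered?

Walking from position 0: X ¬entered first holds at position 1, and entered holds at every earlier position along the way, so entered U X ¬entered holds.

Satisfied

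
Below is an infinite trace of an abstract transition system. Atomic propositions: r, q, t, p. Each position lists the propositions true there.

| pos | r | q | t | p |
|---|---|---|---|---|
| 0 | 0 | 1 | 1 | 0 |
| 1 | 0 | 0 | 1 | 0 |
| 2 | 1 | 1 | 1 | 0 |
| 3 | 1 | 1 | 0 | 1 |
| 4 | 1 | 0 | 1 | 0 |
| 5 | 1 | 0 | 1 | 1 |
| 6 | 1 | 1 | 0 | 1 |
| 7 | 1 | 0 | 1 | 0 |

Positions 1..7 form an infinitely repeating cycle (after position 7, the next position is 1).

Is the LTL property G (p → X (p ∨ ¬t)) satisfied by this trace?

p → X (p ∨ ¬t) must hold at every position from 0 onward. It fails at position 3, so G (p → X (p ∨ ¬t)) is false.
Positions where p holds: 3, 5, 6.
Check X (p ∨ ¬t) at each: 3→fails, 5→ok, 6→fails.

No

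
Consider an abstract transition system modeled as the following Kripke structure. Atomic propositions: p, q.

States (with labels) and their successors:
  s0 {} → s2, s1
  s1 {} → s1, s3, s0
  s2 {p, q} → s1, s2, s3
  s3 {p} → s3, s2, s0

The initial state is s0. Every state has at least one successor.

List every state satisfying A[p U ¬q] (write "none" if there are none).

States satisfying p: {s2, s3}.
States satisfying ¬q: {s0, s1, s3}.
States satisfying A[p U ¬q]: {s0, s1, s3}.

{s0, s1, s3}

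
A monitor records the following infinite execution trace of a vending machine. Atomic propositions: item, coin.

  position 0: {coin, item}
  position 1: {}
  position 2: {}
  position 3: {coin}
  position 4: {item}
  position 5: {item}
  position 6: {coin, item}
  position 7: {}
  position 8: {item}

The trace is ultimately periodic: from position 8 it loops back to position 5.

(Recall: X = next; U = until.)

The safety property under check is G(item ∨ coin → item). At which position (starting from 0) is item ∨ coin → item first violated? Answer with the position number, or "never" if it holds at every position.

3

Check item ∨ coin → item at each position in order: 0 ✓, 1 ✓, 2 ✓.
At position 3 the labels are {coin}, so item ∨ coin → item is false there. This is the first violation.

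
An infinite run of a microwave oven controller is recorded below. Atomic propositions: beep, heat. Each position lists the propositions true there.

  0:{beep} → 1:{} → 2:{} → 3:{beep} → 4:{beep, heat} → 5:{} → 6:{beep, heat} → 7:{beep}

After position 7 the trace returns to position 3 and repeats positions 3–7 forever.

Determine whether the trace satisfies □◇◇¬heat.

◇◇¬heat holds at every position 0..7, and those are all positions ever visited, so □◇◇¬heat holds.

Holds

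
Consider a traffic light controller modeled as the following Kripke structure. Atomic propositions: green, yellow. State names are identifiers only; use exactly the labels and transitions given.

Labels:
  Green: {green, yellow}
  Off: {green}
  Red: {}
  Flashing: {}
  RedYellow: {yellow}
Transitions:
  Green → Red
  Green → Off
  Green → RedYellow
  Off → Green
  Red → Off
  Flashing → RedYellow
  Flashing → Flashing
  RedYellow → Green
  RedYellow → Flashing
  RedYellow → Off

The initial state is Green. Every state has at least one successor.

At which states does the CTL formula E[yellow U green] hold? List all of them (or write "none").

States satisfying yellow: {Green, RedYellow}.
States satisfying green: {Green, Off}.
States satisfying E[yellow U green]: {Green, Off, RedYellow}.

{Green, Off, RedYellow}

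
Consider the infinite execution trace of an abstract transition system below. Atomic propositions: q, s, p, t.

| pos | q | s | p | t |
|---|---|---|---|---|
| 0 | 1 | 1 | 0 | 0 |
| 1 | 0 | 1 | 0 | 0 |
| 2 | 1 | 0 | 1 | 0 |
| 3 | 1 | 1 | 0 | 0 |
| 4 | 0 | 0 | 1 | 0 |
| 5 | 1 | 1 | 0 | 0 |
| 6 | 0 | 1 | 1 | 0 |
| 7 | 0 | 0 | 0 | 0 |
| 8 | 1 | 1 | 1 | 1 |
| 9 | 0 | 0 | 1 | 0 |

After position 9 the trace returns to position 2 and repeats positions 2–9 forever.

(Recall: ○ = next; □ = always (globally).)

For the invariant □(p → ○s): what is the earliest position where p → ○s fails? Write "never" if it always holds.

Check p → ○s at each position in order: 0 ✓, 1 ✓, 2 ✓, 3 ✓, 4 ✓, 5 ✓.
At position 6 the labels are {p, s} and the next position 7 has {}, so p → ○s is false there. This is the first violation.

6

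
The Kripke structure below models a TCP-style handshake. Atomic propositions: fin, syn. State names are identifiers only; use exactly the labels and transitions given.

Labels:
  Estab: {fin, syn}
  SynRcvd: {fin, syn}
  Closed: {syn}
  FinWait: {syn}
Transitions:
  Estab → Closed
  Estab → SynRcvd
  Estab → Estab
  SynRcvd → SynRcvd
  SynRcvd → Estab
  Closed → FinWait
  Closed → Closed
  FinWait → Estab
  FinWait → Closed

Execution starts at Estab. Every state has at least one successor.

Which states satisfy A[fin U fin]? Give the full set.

States satisfying fin: {Estab, SynRcvd}.
States satisfying A[fin U fin]: {Estab, SynRcvd}.

{Estab, SynRcvd}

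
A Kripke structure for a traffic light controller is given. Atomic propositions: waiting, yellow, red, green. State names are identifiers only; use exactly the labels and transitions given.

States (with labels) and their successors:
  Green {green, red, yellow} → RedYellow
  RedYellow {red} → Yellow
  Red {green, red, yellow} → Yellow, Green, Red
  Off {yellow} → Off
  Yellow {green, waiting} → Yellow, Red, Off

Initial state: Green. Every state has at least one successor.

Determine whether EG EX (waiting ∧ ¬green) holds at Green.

States satisfying EX (waiting ∧ ¬green): ∅.
States satisfying EG EX (waiting ∧ ¬green): ∅.
No suitable path/successor from Green witnesses the formula.
Green ∉ Sat(EG EX (waiting ∧ ¬green)).

No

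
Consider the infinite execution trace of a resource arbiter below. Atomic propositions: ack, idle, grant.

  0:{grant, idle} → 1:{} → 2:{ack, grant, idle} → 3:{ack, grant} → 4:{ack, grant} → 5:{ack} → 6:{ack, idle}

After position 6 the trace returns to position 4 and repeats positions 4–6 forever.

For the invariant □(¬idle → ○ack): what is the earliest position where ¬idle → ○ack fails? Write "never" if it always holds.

never

¬idle → ○ack holds at every position 0..6, and those are all the positions the trace ever visits, so the invariant □(¬idle → ○ack) is never violated.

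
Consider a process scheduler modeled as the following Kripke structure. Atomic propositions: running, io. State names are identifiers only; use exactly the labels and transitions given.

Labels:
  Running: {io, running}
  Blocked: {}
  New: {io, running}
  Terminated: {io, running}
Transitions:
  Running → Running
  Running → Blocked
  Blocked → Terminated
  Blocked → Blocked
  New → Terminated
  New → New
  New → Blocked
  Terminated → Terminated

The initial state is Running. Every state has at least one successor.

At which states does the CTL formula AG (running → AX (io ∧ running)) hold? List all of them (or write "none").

{Blocked, Terminated}

States satisfying running → AX (io ∧ running): {Blocked, Terminated}.
States satisfying AG (running → AX (io ∧ running)): {Blocked, Terminated}.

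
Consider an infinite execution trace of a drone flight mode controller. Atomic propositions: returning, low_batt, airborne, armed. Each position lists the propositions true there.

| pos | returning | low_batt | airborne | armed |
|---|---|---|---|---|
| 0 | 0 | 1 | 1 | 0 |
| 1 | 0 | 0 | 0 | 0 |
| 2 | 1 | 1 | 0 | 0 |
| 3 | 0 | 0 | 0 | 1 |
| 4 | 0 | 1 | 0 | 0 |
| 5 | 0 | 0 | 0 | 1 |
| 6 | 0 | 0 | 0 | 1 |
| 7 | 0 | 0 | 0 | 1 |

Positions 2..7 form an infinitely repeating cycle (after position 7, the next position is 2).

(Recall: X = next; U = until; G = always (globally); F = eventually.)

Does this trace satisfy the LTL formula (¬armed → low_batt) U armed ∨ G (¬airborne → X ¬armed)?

Violated

Walking from position 0: at position 1, armed has not yet held and ¬armed → low_batt fails, so (¬armed → low_batt) U armed is false.
¬airborne → X ¬armed must hold at every position from 0 onward. It fails at position 2, so G (¬airborne → X ¬armed) is false.
Positions where ¬airborne holds: 1, 2, 3, 4, 5, 6, 7.
Check X ¬armed at each: 1→ok, 2→fails, 3→ok, 4→fails, 5→fails, 6→fails, 7→ok.
At position 0: (¬armed → low_batt) U armed is false; G (¬airborne → X ¬armed) is false; so (¬armed → low_batt) U armed ∨ G (¬airborne → X ¬armed) is false.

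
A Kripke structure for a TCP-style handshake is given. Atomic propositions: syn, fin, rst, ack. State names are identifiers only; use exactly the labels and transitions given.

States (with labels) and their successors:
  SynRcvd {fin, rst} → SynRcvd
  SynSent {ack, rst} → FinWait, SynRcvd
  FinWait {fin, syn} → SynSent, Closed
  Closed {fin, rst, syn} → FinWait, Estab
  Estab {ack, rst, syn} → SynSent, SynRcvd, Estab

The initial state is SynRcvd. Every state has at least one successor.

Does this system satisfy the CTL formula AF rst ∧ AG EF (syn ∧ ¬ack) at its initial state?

States satisfying rst: {SynRcvd, SynSent, Closed, Estab}.
States satisfying AF rst: {SynRcvd, SynSent, FinWait, Closed, Estab}.
States satisfying EF (syn ∧ ¬ack): {SynSent, FinWait, Closed, Estab}.
States satisfying AG EF (syn ∧ ¬ack): ∅.
States satisfying AF rst ∧ AG EF (syn ∧ ¬ack): ∅.
SynRcvd ∉ Sat(AF rst ∧ AG EF (syn ∧ ¬ack)).

Does not hold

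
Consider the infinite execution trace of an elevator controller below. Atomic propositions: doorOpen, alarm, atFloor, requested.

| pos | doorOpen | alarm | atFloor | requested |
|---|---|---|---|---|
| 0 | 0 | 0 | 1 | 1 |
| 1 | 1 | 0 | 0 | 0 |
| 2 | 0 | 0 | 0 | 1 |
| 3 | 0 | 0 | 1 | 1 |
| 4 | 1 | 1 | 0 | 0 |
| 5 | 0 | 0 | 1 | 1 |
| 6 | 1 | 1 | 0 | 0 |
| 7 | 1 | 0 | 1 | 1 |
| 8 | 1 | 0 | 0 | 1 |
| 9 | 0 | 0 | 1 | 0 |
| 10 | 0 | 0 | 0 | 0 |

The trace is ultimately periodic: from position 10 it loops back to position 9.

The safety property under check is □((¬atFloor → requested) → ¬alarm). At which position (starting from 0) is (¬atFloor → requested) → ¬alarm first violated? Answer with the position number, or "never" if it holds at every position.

never

(¬atFloor → requested) → ¬alarm holds at every position 0..10, and those are all the positions the trace ever visits, so the invariant □((¬atFloor → requested) → ¬alarm) is never violated.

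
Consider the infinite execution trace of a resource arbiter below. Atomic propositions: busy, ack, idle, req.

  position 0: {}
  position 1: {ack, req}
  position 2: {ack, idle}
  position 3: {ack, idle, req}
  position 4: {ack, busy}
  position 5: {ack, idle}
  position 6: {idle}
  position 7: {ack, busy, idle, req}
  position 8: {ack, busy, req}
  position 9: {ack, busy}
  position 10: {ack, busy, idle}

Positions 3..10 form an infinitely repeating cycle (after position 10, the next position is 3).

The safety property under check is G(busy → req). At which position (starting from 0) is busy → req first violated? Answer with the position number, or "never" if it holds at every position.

Check busy → req at each position in order: 0 ✓, 1 ✓, 2 ✓, 3 ✓.
At position 4 the labels are {ack, busy}, so busy → req is false there. This is the first violation.

4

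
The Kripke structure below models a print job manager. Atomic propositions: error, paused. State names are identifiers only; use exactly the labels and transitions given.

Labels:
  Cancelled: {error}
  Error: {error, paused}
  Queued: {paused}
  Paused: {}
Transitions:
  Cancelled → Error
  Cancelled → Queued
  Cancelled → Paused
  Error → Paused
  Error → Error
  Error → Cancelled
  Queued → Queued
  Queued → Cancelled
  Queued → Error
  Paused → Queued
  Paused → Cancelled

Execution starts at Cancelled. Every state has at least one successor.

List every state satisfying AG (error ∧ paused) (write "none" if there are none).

none

States satisfying error ∧ paused: {Error}.
States satisfying AG (error ∧ paused): ∅.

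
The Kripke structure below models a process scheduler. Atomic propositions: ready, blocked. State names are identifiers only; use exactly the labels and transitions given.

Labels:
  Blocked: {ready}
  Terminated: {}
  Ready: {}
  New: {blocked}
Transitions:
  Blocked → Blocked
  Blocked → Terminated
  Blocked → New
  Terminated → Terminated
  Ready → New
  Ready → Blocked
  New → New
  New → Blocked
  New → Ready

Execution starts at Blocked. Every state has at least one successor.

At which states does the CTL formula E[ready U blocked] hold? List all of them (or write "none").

States satisfying ready: {Blocked}.
States satisfying blocked: {New}.
States satisfying E[ready U blocked]: {Blocked, New}.

{Blocked, New}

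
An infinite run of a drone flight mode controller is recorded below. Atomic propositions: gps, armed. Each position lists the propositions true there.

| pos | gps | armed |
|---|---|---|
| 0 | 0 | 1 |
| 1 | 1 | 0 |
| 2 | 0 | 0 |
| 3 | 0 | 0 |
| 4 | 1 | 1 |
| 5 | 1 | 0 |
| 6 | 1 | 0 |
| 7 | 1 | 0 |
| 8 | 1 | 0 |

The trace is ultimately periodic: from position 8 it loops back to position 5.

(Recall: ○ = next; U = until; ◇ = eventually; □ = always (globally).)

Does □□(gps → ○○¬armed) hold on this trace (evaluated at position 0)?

□(gps → ○○¬armed) holds at every position 0..8, and those are all positions ever visited, so □□(gps → ○○¬armed) holds.

Yes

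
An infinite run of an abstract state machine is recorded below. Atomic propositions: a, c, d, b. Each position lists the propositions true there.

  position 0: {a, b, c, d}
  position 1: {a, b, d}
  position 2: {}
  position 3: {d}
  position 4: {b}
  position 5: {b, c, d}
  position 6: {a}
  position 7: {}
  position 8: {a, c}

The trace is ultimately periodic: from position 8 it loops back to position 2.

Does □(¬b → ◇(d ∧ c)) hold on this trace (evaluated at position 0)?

Holds

¬b → ◇(d ∧ c) holds at every position 0..8, and those are all positions ever visited, so □(¬b → ◇(d ∧ c)) holds.
Positions where ¬b holds: 2, 3, 6, 7, 8.
Check ◇(d ∧ c) at each: 2→ok, 3→ok, 6→ok, 7→ok, 8→ok.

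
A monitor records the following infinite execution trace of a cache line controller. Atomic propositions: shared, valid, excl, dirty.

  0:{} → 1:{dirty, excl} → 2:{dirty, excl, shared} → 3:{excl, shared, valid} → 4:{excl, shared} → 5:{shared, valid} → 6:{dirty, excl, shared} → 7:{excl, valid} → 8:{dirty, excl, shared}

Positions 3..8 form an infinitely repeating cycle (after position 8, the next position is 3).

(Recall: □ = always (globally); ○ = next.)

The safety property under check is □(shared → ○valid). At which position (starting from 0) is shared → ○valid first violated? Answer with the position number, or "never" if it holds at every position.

3

Check shared → ○valid at each position in order: 0 ✓, 1 ✓, 2 ✓.
At position 3 the labels are {excl, shared, valid} and the next position 4 has {excl, shared}, so shared → ○valid is false there. This is the first violation.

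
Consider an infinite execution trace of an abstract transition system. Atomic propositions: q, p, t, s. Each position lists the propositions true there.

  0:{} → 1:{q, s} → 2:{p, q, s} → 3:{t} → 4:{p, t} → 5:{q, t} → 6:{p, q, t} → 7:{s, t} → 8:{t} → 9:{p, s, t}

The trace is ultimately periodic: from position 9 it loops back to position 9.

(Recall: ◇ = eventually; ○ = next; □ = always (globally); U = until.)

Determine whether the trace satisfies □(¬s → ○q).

¬s → ○q must hold at every position from 0 onward. It fails at position 3, so □(¬s → ○q) is false.
Positions where ¬s holds: 0, 3, 4, 5, 6, 8.
Check ○q at each: 0→ok, 3→fails, 4→ok, 5→ok, 6→fails, 8→fails.

Does not hold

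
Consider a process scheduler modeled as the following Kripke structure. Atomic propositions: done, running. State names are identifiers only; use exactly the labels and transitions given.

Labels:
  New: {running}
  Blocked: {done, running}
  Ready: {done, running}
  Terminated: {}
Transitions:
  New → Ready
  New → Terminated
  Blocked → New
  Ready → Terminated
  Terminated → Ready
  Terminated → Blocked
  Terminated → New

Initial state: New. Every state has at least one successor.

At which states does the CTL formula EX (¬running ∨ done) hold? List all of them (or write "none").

{New, Ready, Terminated}

States satisfying ¬running ∨ done: {Blocked, Ready, Terminated}.
States satisfying EX (¬running ∨ done): {New, Ready, Terminated}.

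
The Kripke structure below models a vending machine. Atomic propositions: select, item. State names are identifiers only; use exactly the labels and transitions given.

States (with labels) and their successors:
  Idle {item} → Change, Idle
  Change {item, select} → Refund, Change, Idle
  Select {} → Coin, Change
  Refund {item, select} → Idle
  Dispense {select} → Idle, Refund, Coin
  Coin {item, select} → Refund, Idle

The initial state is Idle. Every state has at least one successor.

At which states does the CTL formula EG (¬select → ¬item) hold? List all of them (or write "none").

States satisfying ¬select → ¬item: {Change, Select, Refund, Dispense, Coin}.
States satisfying EG (¬select → ¬item): {Change, Select}.

{Change, Select}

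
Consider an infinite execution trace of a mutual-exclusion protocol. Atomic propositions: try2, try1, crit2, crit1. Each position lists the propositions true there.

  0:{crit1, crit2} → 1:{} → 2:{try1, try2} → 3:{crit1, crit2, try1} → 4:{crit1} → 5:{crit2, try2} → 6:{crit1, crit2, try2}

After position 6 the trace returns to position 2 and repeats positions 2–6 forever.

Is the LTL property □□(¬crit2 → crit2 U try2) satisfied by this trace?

□(¬crit2 → crit2 U try2) must hold at every position from 0 onward. It fails at position 0, so □□(¬crit2 → crit2 U try2) is false.

Violated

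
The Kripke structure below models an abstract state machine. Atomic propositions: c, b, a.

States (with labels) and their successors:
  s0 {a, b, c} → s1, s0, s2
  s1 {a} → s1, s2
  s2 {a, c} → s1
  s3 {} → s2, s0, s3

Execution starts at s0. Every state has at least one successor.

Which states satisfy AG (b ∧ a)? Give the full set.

none

States satisfying b ∧ a: {s0}.
States satisfying AG (b ∧ a): ∅.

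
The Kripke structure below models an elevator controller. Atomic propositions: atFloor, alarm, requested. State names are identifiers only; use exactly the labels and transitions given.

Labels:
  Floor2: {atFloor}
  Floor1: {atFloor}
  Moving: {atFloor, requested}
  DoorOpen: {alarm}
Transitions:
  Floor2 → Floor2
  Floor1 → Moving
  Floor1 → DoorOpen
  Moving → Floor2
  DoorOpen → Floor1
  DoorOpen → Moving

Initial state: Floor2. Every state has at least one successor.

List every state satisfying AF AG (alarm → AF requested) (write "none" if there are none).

{Floor2, Moving}

States satisfying AG (alarm → AF requested): {Floor2, Moving}.
States satisfying AF AG (alarm → AF requested): {Floor2, Moving}.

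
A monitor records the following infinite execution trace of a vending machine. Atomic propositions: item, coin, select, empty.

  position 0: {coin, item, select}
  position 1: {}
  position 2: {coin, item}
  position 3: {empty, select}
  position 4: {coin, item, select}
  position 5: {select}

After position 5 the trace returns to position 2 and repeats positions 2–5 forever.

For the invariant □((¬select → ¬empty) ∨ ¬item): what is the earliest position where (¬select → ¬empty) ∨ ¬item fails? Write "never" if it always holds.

never

(¬select → ¬empty) ∨ ¬item holds at every position 0..5, and those are all the positions the trace ever visits, so the invariant □((¬select → ¬empty) ∨ ¬item) is never violated.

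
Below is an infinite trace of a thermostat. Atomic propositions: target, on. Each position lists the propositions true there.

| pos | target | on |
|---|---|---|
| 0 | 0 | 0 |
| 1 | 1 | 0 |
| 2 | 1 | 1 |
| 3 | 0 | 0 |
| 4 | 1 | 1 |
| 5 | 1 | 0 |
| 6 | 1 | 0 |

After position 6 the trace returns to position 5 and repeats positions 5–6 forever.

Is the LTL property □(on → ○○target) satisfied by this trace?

on → ○○target holds at every position 0..6, and those are all positions ever visited, so □(on → ○○target) holds.
Positions where on holds: 2, 4.
Check ○○target at each: 2→ok, 4→ok.

Satisfied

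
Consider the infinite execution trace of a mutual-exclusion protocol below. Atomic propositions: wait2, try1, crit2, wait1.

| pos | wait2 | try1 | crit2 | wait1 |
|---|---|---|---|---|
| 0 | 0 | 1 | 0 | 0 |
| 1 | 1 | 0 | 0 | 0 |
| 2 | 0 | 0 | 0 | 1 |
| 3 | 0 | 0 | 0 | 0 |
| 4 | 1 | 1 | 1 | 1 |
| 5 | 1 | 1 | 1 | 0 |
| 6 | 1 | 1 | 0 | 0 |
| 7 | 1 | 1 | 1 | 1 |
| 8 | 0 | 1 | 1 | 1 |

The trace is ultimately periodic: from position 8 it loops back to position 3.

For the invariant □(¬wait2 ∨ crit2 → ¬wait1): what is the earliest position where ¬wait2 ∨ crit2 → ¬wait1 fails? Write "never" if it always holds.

Check ¬wait2 ∨ crit2 → ¬wait1 at each position in order: 0 ✓, 1 ✓.
At position 2 the labels are {wait1}, so ¬wait2 ∨ crit2 → ¬wait1 is false there. This is the first violation.

2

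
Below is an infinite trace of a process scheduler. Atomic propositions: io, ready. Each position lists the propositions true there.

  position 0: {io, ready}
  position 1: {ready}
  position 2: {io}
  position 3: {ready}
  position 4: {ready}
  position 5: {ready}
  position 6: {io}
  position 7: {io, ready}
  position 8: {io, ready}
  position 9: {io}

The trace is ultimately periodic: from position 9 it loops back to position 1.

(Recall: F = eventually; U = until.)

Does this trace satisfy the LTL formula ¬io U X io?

Violated

Walking from position 0: at position 0, X io has not yet held and ¬io fails, so ¬io U X io is false.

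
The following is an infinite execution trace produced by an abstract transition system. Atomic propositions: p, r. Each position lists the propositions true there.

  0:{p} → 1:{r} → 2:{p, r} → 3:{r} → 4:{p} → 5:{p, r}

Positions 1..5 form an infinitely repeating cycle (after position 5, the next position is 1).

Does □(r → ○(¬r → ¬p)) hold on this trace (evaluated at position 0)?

r → ○(¬r → ¬p) must hold at every position from 0 onward. It fails at position 3, so □(r → ○(¬r → ¬p)) is false.
Positions where r holds: 1, 2, 3, 5.
Check ○(¬r → ¬p) at each: 1→ok, 2→ok, 3→fails, 5→ok.

No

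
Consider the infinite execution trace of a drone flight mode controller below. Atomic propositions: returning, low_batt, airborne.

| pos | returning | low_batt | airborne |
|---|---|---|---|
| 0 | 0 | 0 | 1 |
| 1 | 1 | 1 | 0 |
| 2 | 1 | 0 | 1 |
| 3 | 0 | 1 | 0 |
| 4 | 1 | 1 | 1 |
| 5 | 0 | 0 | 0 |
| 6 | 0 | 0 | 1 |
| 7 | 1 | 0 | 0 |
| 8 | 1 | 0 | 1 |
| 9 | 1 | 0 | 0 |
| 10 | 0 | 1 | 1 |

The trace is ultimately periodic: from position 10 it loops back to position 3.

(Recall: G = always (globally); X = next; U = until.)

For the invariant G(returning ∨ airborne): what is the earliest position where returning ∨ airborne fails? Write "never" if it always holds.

Check returning ∨ airborne at each position in order: 0 ✓, 1 ✓, 2 ✓.
At position 3 the labels are {low_batt}, so returning ∨ airborne is false there. This is the first violation.

3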